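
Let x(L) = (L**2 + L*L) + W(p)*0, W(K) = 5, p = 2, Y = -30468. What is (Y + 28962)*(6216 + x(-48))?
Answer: -16300944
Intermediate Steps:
x(L) = 2*L**2 (x(L) = (L**2 + L*L) + 5*0 = (L**2 + L**2) + 0 = 2*L**2 + 0 = 2*L**2)
(Y + 28962)*(6216 + x(-48)) = (-30468 + 28962)*(6216 + 2*(-48)**2) = -1506*(6216 + 2*2304) = -1506*(6216 + 4608) = -1506*10824 = -16300944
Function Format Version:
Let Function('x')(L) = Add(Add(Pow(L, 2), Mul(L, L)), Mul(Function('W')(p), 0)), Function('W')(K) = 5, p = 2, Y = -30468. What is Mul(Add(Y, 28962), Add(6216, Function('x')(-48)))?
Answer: -16300944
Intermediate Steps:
Function('x')(L) = Mul(2, Pow(L, 2)) (Function('x')(L) = Add(Add(Pow(L, 2), Mul(L, L)), Mul(5, 0)) = Add(Add(Pow(L, 2), Pow(L, 2)), 0) = Add(Mul(2, Pow(L, 2)), 0) = Mul(2, Pow(L, 2)))
Mul(Add(Y, 28962), Add(6216, Function('x')(-48))) = Mul(Add(-30468, 28962), Add(6216, Mul(2, Pow(-48, 2)))) = Mul(-1506, Add(6216, Mul(2, 2304))) = Mul(-1506, Add(6216, 4608)) = Mul(-1506, 10824) = -16300944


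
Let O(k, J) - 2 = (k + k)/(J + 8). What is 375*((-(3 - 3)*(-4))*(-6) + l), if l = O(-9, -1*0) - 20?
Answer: -30375/4 ≈ -7593.8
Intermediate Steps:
O(k, J) = 2 + 2*k/(8 + J) (O(k, J) = 2 + (k + k)/(J + 8) = 2 + (2*k)/(8 + J) = 2 + 2*k/(8 + J))
l = -81/4 (l = 2*(8 - 1*0 - 9)/(8 - 1*0) - 20 = 2*(8 + 0 - 9)/(8 + 0) - 20 = 2*(-1)/8 - 20 = 2*(⅛)*(-1) - 20 = -¼ - 20 = -81/4 ≈ -20.250)
375*((-(3 - 3)*(-4))*(-6) + l) = 375*((-(3 - 3)*(-4))*(-6) - 81/4) = 375*((-1*0*(-4))*(-6) - 81/4) = 375*((0*(-4))*(-6) - 81/4) = 375*(0*(-6) - 81/4) = 375*(0 - 81/4) = 375*(-81/4) = -30375/4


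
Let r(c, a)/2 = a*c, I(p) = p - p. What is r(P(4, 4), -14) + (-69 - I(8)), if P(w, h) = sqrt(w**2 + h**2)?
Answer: -69 - 112*sqrt(2) ≈ -227.39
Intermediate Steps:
I(p) = 0
P(w, h) = sqrt(h**2 + w**2)
r(c, a) = 2*a*c (r(c, a) = 2*(a*c) = 2*a*c)
r(P(4, 4), -14) + (-69 - I(8)) = 2*(-14)*sqrt(4**2 + 4**2) + (-69 - 1*0) = 2*(-14)*sqrt(16 + 16) + (-69 + 0) = 2*(-14)*sqrt(32) - 69 = 2*(-14)*(4*sqrt(2)) - 69 = -112*sqrt(2) - 69 = -69 - 112*sqrt(2)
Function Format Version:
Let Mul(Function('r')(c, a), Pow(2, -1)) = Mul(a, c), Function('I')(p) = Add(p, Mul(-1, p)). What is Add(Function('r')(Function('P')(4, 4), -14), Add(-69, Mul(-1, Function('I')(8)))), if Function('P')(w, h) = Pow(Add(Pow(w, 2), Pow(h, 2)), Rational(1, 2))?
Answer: Add(-69, Mul(-112, Pow(2, Rational(1, 2)))) ≈ -227.39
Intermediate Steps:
Function('I')(p) = 0
Function('P')(w, h) = Pow(Add(Pow(h, 2), Pow(w, 2)), Rational(1, 2))
Function('r')(c, a) = Mul(2, a, c) (Function('r')(c, a) = Mul(2, Mul(a, c)) = Mul(2, a, c))
Add(Function('r')(Function('P')(4, 4), -14), Add(-69, Mul(-1, Function('I')(8)))) = Add(Mul(2, -14, Pow(Add(Pow(4, 2), Pow(4, 2)), Rational(1, 2))), Add(-69, Mul(-1, 0))) = Add(Mul(2, -14, Pow(Add(16, 16), Rational(1, 2))), Add(-69, 0)) = Add(Mul(2, -14, Pow(32, Rational(1, 2))), -69) = Add(Mul(2, -14, Mul(4, Pow(2, Rational(1, 2)))), -69) = Add(Mul(-112, Pow(2, Rational(1, 2))), -69) = Add(-69, Mul(-112, Pow(2, Rational(1, 2))))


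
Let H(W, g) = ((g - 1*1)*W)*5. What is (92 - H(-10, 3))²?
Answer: 36864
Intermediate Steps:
H(W, g) = 5*W*(-1 + g) (H(W, g) = ((g - 1)*W)*5 = ((-1 + g)*W)*5 = (W*(-1 + g))*5 = 5*W*(-1 + g))
(92 - H(-10, 3))² = (92 - 5*(-10)*(-1 + 3))² = (92 - 5*(-10)*2)² = (92 - 1*(-100))² = (92 + 100)² = 192² = 36864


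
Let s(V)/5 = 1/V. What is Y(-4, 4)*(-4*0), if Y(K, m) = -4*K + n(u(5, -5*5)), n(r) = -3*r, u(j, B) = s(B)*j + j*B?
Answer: 0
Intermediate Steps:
s(V) = 5/V
u(j, B) = B*j + 5*j/B (u(j, B) = (5/B)*j + j*B = 5*j/B + B*j = B*j + 5*j/B)
Y(K, m) = 378 - 4*K (Y(K, m) = -4*K - 15*(5 + (-5*5)**2)/((-5*5)) = -4*K - 15*(5 + (-25)**2)/(-25) = -4*K - 15*(-1)*(5 + 625)/25 = -4*K - 15*(-1)*630/25 = -4*K - 3*(-126) = -4*K + 378 = 378 - 4*K)
Y(-4, 4)*(-4*0) = (378 - 4*(-4))*(-4*0) = (378 + 16)*0 = 394*0 = 0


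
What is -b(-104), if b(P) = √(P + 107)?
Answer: -√3 ≈ -1.7320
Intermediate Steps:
b(P) = √(107 + P)
-b(-104) = -√(107 - 104) = -√3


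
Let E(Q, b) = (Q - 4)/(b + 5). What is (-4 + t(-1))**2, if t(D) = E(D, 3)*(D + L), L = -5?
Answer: 1/16 ≈ 0.062500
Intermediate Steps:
E(Q, b) = (-4 + Q)/(5 + b)
t(D) = (-5 + D)*(-1/2 + D/8) (t(D) = ((-4 + D)/(5 + 3))*(D - 5) = ((-4 + D)/8)*(-5 + D) = (-1/2 + D/8)*(-5 + D) = (-5 + D)*(-1/2 + D/8))
(-4 + t(-1))**2 = (-4 + (-5 - 1)*(-4 - 1)/8)**2 = (-4 + (1/8)*(-6)*(-5))**2 = (-4 + 15/4)**2 = (-1/4)**2 = 1/16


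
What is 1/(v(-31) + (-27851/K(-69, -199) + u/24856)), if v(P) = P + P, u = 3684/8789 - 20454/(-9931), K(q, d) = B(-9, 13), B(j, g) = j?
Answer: 750987741636/2277412122944837 ≈ 0.00032975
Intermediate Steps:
K(q, d) = -9
u = 216356010/87283559 (u = 3684*(1/8789) - 20454*(-1/9931) = 3684/8789 + 20454/9931 = 216356010/87283559 ≈ 2.4788)
v(P) = 2*P
1/(v(-31) + (-27851/K(-69, -199) + u/24856)) = 1/(2*(-31) + (-27851/(-9) + (216356010/87283559)/24856)) = 1/(-62 + (-27851*(-⅑) + (216356010/87283559)*(1/24856))) = 1/(-62 + (27851/9 + 8321385/83443082404)) = 1/(-62 + 2323973362926269/750987741636) = 1/(2277412122944837/750987741636) = 750987741636/2277412122944837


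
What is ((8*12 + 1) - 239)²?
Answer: 20164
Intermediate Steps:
((8*12 + 1) - 239)² = ((96 + 1) - 239)² = (97 - 239)² = (-142)² = 20164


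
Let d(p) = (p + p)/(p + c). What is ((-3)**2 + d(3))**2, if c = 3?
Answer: 100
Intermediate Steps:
d(p) = 2*p/(3 + p) (d(p) = (p + p)/(p + 3) = (2*p)/(3 + p) = 2*p/(3 + p))
((-3)**2 + d(3))**2 = ((-3)**2 + 2*3/(3 + 3))**2 = (9 + 2*3/6)**2 = (9 + 2*3*(1/6))**2 = (9 + 1)**2 = 10**2 = 100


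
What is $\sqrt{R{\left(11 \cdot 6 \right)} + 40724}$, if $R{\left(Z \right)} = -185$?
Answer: $\sqrt{40539} \approx 201.34$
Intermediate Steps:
$\sqrt{R{\left(11 \cdot 6 \right)} + 40724} = \sqrt{-185 + 40724} = \sqrt{40539}$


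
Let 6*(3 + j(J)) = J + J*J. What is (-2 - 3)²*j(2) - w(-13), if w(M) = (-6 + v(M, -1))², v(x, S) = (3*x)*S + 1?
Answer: -1206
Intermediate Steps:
j(J) = -3 + J/6 + J²/6 (j(J) = -3 + (J + J*J)/6 = -3 + (J + J²)/6 = -3 + (J/6 + J²/6) = -3 + J/6 + J²/6)
v(x, S) = 1 + 3*S*x (v(x, S) = 3*S*x + 1 = 1 + 3*S*x)
w(M) = (-5 - 3*M)² (w(M) = (-6 + (1 + 3*(-1)*M))² = (-6 + (1 - 3*M))² = (-5 - 3*M)²)
(-2 - 3)²*j(2) - w(-13) = (-2 - 3)²*(-3 + (⅙)*2 + (⅙)*2²) - (5 + 3*(-13))² = (-5)²*(-3 + ⅓ + (⅙)*4) - (5 - 39)² = 25*(-3 + ⅓ + ⅔) - 1*(-34)² = 25*(-2) - 1*1156 = -50 - 1156 = -1206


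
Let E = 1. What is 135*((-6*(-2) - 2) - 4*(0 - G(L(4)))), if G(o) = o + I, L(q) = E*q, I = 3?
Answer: 5130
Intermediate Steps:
L(q) = q (L(q) = 1*q = q)
G(o) = 3 + o (G(o) = o + 3 = 3 + o)
135*((-6*(-2) - 2) - 4*(0 - G(L(4)))) = 135*((-6*(-2) - 2) - 4*(0 - (3 + 4))) = 135*((12 - 2) - 4*(0 - 1*7)) = 135*(10 - 4*(0 - 7)) = 135*(10 - 4*(-7)) = 135*(10 + 28) = 135*38 = 5130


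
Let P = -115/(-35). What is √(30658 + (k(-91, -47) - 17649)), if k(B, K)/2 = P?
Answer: √637763/7 ≈ 114.09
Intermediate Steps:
P = 23/7 (P = -115*(-1/35) = 23/7 ≈ 3.2857)
k(B, K) = 46/7 (k(B, K) = 2*(23/7) = 46/7)
√(30658 + (k(-91, -47) - 17649)) = √(30658 + (46/7 - 17649)) = √(30658 - 123497/7) = √(91109/7) = √637763/7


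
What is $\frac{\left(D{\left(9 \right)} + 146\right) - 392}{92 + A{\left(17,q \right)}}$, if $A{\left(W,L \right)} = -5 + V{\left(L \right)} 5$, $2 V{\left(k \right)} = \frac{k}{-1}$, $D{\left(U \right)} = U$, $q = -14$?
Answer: $- \frac{237}{122} \approx -1.9426$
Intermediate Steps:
$V{\left(k \right)} = - \frac{k}{2}$ ($V{\left(k \right)} = \frac{k \frac{1}{-1}}{2} = \frac{k \left(-1\right)}{2} = \frac{\left(-1\right) k}{2} = - \frac{k}{2}$)
$A{\left(W,L \right)} = -5 - \frac{5 L}{2}$ ($A{\left(W,L \right)} = -5 + - \frac{L}{2} \cdot 5 = -5 - \frac{5 L}{2}$)
$\frac{\left(D{\left(9 \right)} + 146\right) - 392}{92 + A{\left(17,q \right)}} = \frac{\left(9 + 146\right) - 392}{92 - -30} = \frac{155 - 392}{92 + \left(-5 + 35\right)} = - \frac{237}{92 + 30} = - \frac{237}{122}$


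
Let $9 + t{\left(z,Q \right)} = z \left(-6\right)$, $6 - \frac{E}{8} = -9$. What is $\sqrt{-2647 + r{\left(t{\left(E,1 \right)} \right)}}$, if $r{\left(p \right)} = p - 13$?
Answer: $i \sqrt{3389} \approx 58.215 i$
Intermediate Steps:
$E = 120$ ($E = 48 - -72 = 48 + 72 = 120$)
$t{\left(z,Q \right)} = -9 - 6 z$ ($t{\left(z,Q \right)} = -9 + z \left(-6\right) = -9 - 6 z$)
$r{\left(p \right)} = -13 + p$
$\sqrt{-2647 + r{\left(t{\left(E,1 \right)} \right)}} = \sqrt{-2647 - 742} = \sqrt{-3389} = i \sqrt{3389}$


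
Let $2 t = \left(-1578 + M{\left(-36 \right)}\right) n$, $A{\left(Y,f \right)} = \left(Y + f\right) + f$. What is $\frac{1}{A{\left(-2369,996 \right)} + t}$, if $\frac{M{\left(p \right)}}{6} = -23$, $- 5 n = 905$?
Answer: $\frac{1}{154921} \approx 6.4549 \cdot 10^{-6}$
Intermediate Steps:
$n = -181$ ($n = \left(- \frac{1}{5}\right) 905 = -181$)
$M{\left(p \right)} = -138$ ($M{\left(p \right)} = 6 \left(-23\right) = -138$)
$A{\left(Y,f \right)} = Y + 2 f$
$t = 155298$ ($t = \frac{\left(-1578 - 138\right) \left(-181\right)}{2} = \frac{\left(-1716\right) \left(-181\right)}{2} = \frac{1}{2} \cdot 310596 = 155298$)
$\frac{1}{A{\left(-2369,996 \right)} + t} = \frac{1}{\left(-2369 + 2 \cdot 996\right) + 155298} = \frac{1}{\left(-2369 + 1992\right) + 155298} = \frac{1}{-377 + 155298} = \frac{1}{154921}$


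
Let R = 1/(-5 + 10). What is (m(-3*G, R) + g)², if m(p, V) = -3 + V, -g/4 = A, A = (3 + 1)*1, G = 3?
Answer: 8836/25 ≈ 353.44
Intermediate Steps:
A = 4 (A = 4*1 = 4)
g = -16 (g = -4*4 = -16)
R = ⅕ (R = 1/5 = ⅕ ≈ 0.20000)
(m(-3*G, R) + g)² = ((-3 + ⅕) - 16)² = (-14/5 - 16)² = (-94/5)² = 8836/25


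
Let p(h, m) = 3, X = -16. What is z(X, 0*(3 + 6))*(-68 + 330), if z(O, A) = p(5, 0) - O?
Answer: 4978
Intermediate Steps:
z(O, A) = 3 - O
z(X, 0*(3 + 6))*(-68 + 330) = (3 - 1*(-16))*(-68 + 330) = (3 + 16)*262 = 19*262 = 4978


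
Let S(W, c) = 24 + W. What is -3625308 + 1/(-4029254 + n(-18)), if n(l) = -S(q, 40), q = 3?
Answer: -14607384643549/4029281 ≈ -3.6253e+6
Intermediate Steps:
n(l) = -27 (n(l) = -(24 + 3) = -1*27 = -27)
-3625308 + 1/(-4029254 + n(-18)) = -3625308 + 1/(-4029254 - 27) = -3625308 + 1/(-4029281) = -3625308 - 1/4029281 = -14607384643549/4029281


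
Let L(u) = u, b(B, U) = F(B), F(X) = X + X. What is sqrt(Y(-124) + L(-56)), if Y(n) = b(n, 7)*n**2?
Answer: 2*I*sqrt(953326) ≈ 1952.8*I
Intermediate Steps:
F(X) = 2*X
b(B, U) = 2*B
Y(n) = 2*n**3 (Y(n) = (2*n)*n**2 = 2*n**3)
sqrt(Y(-124) + L(-56)) = sqrt(2*(-124)**3 - 56) = sqrt(2*(-1906624) - 56) = sqrt(-3813248 - 56) = sqrt(-3813304) = 2*I*sqrt(953326)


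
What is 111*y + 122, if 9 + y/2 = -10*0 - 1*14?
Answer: -4984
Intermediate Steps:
y = -46 (y = -18 + 2*(-10*0 - 1*14) = -18 + 2*(0 - 14) = -18 + 2*(-14) = -18 - 28 = -46)
111*y + 122 = 111*(-46) + 122 = -5106 + 122 = -4984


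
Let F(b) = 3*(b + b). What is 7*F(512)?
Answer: 21504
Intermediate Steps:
F(b) = 6*b (F(b) = 3*(2*b) = 6*b)
7*F(512) = 7*(6*512) = 7*3072 = 21504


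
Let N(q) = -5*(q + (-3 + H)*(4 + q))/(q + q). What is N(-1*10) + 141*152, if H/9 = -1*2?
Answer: 21461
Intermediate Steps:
H = -18 (H = 9*(-1*2) = 9*(-2) = -18)
N(q) = -5*(-84 - 20*q)/(2*q) (N(q) = -5*(q + (-3 - 18)*(4 + q))/(q + q) = -5*(q - 21*(4 + q))/(2*q) = -5*(q + (-84 - 21*q))*1/(2*q) = -5*(-84 - 20*q)*1/(2*q) = -5*(-84 - 20*q)/(2*q))
N(-1*10) + 141*152 = (50 + 210/((-1*10))) + 141*152 = (50 + 210/(-10)) + 21432 = (50 + 210*(-1/10)) + 21432 = (50 - 21) + 21432 = 29 + 21432 = 21461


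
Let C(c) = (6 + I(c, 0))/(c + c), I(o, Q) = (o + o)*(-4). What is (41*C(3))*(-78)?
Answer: 9594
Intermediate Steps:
I(o, Q) = -8*o (I(o, Q) = (2*o)*(-4) = -8*o)
C(c) = (6 - 8*c)/(2*c) (C(c) = (6 - 8*c)/(c + c) = (6 - 8*c)/((2*c)) = (6 - 8*c)*(1/(2*c)) = (6 - 8*c)/(2*c))
(41*C(3))*(-78) = (41*(-4 + 3/3))*(-78) = (41*(-4 + 3*(⅓)))*(-78) = (41*(-4 + 1))*(-78) = (41*(-3))*(-78) = -123*(-78) = 9594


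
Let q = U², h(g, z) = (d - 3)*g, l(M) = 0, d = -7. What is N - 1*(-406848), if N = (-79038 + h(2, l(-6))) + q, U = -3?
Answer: 327799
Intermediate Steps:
h(g, z) = -10*g (h(g, z) = (-7 - 3)*g = -10*g)
q = 9 (q = (-3)² = 9)
N = -79049 (N = (-79038 - 10*2) + 9 = (-79038 - 20) + 9 = -79058 + 9 = -79049)
N - 1*(-406848) = -79049 - 1*(-406848) = -79049 + 406848 = 327799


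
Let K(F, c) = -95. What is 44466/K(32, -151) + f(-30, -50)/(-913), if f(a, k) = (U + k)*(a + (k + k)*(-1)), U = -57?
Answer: -39885908/86735 ≈ -459.86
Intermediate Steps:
f(a, k) = (-57 + k)*(a - 2*k) (f(a, k) = (-57 + k)*(a + (k + k)*(-1)) = (-57 + k)*(a + (2*k)*(-1)) = (-57 + k)*(a - 2*k))
44466/K(32, -151) + f(-30, -50)/(-913) = 44466/(-95) + (-57*(-30) - 2*(-50)**2 + 114*(-50) - 30*(-50))/(-913) = 44466*(-1/95) + (1710 - 2*2500 - 5700 + 1500)*(-1/913) = -44466/95 + (1710 - 5000 - 5700 + 1500)*(-1/913) = -44466/95 - 7490*(-1/913) = -44466/95 + 7490/913 = -39885908/86735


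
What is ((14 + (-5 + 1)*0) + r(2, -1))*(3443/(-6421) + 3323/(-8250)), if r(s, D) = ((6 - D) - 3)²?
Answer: -49741733/1765775 ≈ -28.170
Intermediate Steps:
r(s, D) = (3 - D)²
((14 + (-5 + 1)*0) + r(2, -1))*(3443/(-6421) + 3323/(-8250)) = ((14 + (-5 + 1)*0) + (-3 - 1)²)*(3443/(-6421) + 3323/(-8250)) = ((14 - 4*0) + (-4)²)*(3443*(-1/6421) + 3323*(-1/8250)) = ((14 + 0) + 16)*(-3443/6421 - 3323/8250) = (14 + 16)*(-49741733/52973250) = 30*(-49741733/52973250) = -49741733/1765775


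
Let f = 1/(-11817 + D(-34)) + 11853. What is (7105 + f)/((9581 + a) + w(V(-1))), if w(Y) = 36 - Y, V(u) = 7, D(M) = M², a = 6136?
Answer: 202111237/167868106 ≈ 1.2040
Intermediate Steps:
f = 126364832/10661 (f = 1/(-11817 + (-34)²) + 11853 = 1/(-11817 + 1156) + 11853 = 1/(-10661) + 11853 = -1/10661 + 11853 = 126364832/10661 ≈ 11853.)
(7105 + f)/((9581 + a) + w(V(-1))) = (7105 + 126364832/10661)/((9581 + 6136) + (36 - 1*7)) = 202111237/(10661*(15717 + (36 - 7))) = 202111237/(10661*(15717 + 29)) = (202111237/10661)/15746 = (202111237/10661)*(1/15746) = 202111237/167868106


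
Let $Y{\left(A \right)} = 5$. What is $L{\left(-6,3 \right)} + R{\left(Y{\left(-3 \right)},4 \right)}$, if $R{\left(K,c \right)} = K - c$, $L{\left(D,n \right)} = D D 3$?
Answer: $109$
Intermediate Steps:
$L{\left(D,n \right)} = 3 D^{2}$ ($L{\left(D,n \right)} = D^{2} \cdot 3 = 3 D^{2}$)
$L{\left(-6,3 \right)} + R{\left(Y{\left(-3 \right)},4 \right)} = 3 \left(-6\right)^{2} + \left(5 - 4\right) = 3 \cdot 36 + \left(5 - 4\right) = 108 + 1 = 109$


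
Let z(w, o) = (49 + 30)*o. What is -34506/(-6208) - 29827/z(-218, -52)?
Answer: 40864583/3187808 ≈ 12.819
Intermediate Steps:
z(w, o) = 79*o
-34506/(-6208) - 29827/z(-218, -52) = -34506/(-6208) - 29827/(79*(-52)) = -34506*(-1/6208) - 29827/(-4108) = 17253/3104 - 29827*(-1/4108) = 17253/3104 + 29827/4108 = 40864583/3187808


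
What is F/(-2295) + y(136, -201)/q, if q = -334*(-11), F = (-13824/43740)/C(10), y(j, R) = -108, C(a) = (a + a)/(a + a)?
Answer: -49956514/1707445575 ≈ -0.029258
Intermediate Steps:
C(a) = 1 (C(a) = (2*a)/((2*a)) = (2*a)*(1/(2*a)) = 1)
F = -128/405 (F = -13824/43740/1 = -13824*1/43740*1 = -128/405*1 = -128/405 ≈ -0.31605)
q = 3674
F/(-2295) + y(136, -201)/q = -128/405/(-2295) - 108/3674 = -128/405*(-1/2295) - 108*1/3674 = 128/929475 - 54/1837 = -49956514/1707445575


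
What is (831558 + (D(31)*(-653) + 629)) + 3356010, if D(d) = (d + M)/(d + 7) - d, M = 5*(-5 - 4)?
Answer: 79964931/19 ≈ 4.2087e+6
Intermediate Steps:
M = -45 (M = 5*(-9) = -45)
D(d) = -d + (-45 + d)/(7 + d) (D(d) = (d - 45)/(d + 7) - d = (-45 + d)/(7 + d) - d = -d + (-45 + d)/(7 + d))
(831558 + (D(31)*(-653) + 629)) + 3356010 = (831558 + (((-45 - 1*31**2 - 6*31)/(7 + 31))*(-653) + 629)) + 3356010 = (831558 + (((-45 - 1*961 - 186)/38)*(-653) + 629)) + 3356010 = (831558 + (((-45 - 961 - 186)/38)*(-653) + 629)) + 3356010 = (831558 + (((1/38)*(-1192))*(-653) + 629)) + 3356010 = (831558 + (-596/19*(-653) + 629)) + 3356010 = (831558 + (389188/19 + 629)) + 3356010 = (831558 + 401139/19) + 3356010 = 16200741/19 + 3356010 = 79964931/19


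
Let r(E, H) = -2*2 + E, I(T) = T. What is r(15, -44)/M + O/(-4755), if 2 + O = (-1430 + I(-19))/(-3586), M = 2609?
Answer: 202497037/44487180870 ≈ 0.0045518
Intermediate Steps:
r(E, H) = -4 + E
O = -5723/3586 (O = -2 + (-1430 - 19)/(-3586) = -2 - 1449*(-1/3586) = -2 + 1449/3586 = -5723/3586 ≈ -1.5959)
r(15, -44)/M + O/(-4755) = (-4 + 15)/2609 - 5723/3586/(-4755) = 11*(1/2609) - 5723/3586*(-1/4755) = 11/2609 + 5723/17051430 = 202497037/44487180870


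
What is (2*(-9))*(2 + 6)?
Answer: -144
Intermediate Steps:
(2*(-9))*(2 + 6) = -18*8 = -144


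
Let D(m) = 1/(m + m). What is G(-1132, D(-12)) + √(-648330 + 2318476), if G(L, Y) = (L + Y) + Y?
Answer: -13585/12 + √1670146 ≈ 160.26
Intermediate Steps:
D(m) = 1/(2*m)
G(L, Y) = L + 2*Y
G(-1132, D(-12)) + √(-648330 + 2318476) = (-1132 + 2*((½)/(-12))) + √(-648330 + 2318476) = (-1132 + 2*((½)*(-1/12))) + √1670146 = (-1132 + 2*(-1/24)) + √1670146 = (-1132 - 1/12) + √1670146 = -13585/12 + √1670146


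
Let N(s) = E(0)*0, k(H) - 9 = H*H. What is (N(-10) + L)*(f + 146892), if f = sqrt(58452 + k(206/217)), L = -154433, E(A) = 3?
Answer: -22684972236 - 154433*sqrt(2752912465)/217 ≈ -2.2722e+10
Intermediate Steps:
k(H) = 9 + H**2 (k(H) = 9 + H*H = 9 + H**2)
N(s) = 0 (N(s) = 3*0 = 0)
f = sqrt(2752912465)/217 (f = sqrt(58452 + (9 + (206/217)**2)) = sqrt(58452 + (9 + 42436/47089)) = sqrt(58452 + 466237/47089) = sqrt(2752912465/47089) = sqrt(2752912465)/217 ≈ 241.79)
(N(-10) + L)*(f + 146892) = (0 - 154433)*(sqrt(2752912465)/217 + 146892) = -154433*(146892 + sqrt(2752912465)/217) = -22684972236 - 154433*sqrt(2752912465)/217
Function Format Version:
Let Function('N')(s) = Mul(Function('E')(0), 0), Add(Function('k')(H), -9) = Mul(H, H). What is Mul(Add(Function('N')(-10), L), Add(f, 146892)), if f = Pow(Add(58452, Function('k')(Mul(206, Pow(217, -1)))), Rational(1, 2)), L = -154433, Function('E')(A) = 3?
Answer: Add(-22684972236, Mul(Rational(-154433, 217), Pow(2752912465, Rational(1, 2)))) ≈ -2.2722e+10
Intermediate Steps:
Function('k')(H) = Add(9, Pow(H, 2)) (Function('k')(H) = Add(9, Mul(H, H)) = Add(9, Pow(H, 2)))
Function('N')(s) = 0 (Function('N')(s) = Mul(3, 0) = 0)
f = Mul(Rational(1, 217), Pow(2752912465, Rational(1, 2))) (f = Pow(Add(58452, Add(9, Pow(Mul(206, Pow(217, -1)), 2))), Rational(1, 2)) = Pow(Add(58452, Add(9, Pow(Mul(206, Rational(1, 217)), 2))), Rational(1, 2)) = Pow(Add(58452, Add(9, Pow(Rational(206, 217), 2))), Rational(1, 2)) = Pow(Add(58452, Add(9, Rational(42436, 47089))), Rational(1, 2)) = Pow(Add(58452, Rational(466237, 47089)), Rational(1, 2)) = Pow(Rational(2752912465, 47089), Rational(1, 2)) = Mul(Rational(1, 217), Pow(2752912465, Rational(1, 2))) ≈ 241.79)
Mul(Add(Function('N')(-10), L), Add(f, 146892)) = Mul(Add(0, -154433), Add(Mul(Rational(1, 217), Pow(2752912465, Rational(1, 2))), 146892)) = Mul(-154433, Add(146892, Mul(Rational(1, 217), Pow(2752912465, Rational(1, 2))))) = Add(-22684972236, Mul(Rational(-154433, 217), Pow(2752912465, Rational(1, 2))))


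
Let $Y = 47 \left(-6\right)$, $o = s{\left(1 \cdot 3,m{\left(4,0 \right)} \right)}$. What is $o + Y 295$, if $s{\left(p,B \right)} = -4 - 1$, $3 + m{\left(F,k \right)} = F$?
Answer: $-83195$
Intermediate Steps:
$m{\left(F,k \right)} = -3 + F$
$s{\left(p,B \right)} = -5$
$o = -5$
$Y = -282$
$o + Y 295 = -5 - 83190 = -83195$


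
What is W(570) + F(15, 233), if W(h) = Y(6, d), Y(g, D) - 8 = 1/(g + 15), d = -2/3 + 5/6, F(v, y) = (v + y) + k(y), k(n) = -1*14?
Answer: 5083/21 ≈ 242.05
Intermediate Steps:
k(n) = -14
F(v, y) = -14 + v + y (F(v, y) = (v + y) - 14 = -14 + v + y)
d = ⅙ (d = -2*⅓ + 5*(⅙) = -⅔ + ⅚ = ⅙ ≈ 0.16667)
Y(g, D) = 8 + 1/(15 + g) (Y(g, D) = 8 + 1/(g + 15) = 8 + 1/(15 + g))
W(h) = 169/21 (W(h) = (121 + 8*6)/(15 + 6) = (121 + 48)/21 = (1/21)*169 = 169/21)
W(570) + F(15, 233) = 169/21 + (-14 + 15 + 233) = 169/21 + 234 = 5083/21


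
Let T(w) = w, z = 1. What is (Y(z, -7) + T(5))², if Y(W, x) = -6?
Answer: 1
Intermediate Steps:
(Y(z, -7) + T(5))² = (-6 + 5)² = (-1)² = 1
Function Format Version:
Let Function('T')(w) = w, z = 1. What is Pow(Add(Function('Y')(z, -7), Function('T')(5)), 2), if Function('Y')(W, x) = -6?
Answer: 1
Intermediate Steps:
Pow(Add(Function('Y')(z, -7), Function('T')(5)), 2) = Pow(Add(-6, 5), 2) = Pow(-1, 2) = 1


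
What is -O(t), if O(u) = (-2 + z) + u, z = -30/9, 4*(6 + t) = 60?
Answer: -11/3 ≈ -3.6667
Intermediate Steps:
t = 9 (t = -6 + (¼)*60 = -6 + 15 = 9)
z = -10/3 (z = -30*⅑ = -10/3 ≈ -3.3333)
O(u) = -16/3 + u (O(u) = (-2 - 10/3) + u = -16/3 + u)
-O(t) = -(-16/3 + 9) = -1*11/3 = -11/3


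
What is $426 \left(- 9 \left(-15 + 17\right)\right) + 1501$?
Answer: $-6167$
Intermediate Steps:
$426 \left(- 9 \left(-15 + 17\right)\right) + 1501 = 426 \left(\left(-9\right) 2\right) + 1501 = 426 \left(-18\right) + 1501 = -7668 + 1501 = -6167$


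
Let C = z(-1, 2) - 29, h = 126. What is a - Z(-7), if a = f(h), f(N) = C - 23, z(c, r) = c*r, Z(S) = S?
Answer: -47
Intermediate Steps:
C = -31 (C = -1*2 - 29 = -2 - 29 = -31)
f(N) = -54 (f(N) = -31 - 23 = -54)
a = -54
a - Z(-7) = -54 - 1*(-7) = -54 + 7 = -47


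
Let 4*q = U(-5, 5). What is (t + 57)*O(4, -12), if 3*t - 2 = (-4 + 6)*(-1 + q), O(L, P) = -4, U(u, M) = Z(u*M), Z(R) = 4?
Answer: -692/3 ≈ -230.67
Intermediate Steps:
U(u, M) = 4
q = 1 (q = (¼)*4 = 1)
t = ⅔ (t = ⅔ + ((-4 + 6)*(-1 + 1))/3 = ⅔ + (2*0)/3 = ⅔ + (⅓)*0 = ⅔ + 0 = ⅔ ≈ 0.66667)
(t + 57)*O(4, -12) = (⅔ + 57)*(-4) = (173/3)*(-4) = -692/3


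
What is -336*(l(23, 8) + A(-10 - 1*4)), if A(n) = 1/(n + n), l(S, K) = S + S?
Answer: -15444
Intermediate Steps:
l(S, K) = 2*S
A(n) = 1/(2*n)
-336*(l(23, 8) + A(-10 - 1*4)) = -336*(2*23 + 1/(2*(-10 - 1*4))) = -336*(46 + 1/(2*(-10 - 4))) = -336*(46 + (1/2)/(-14)) = -336*(46 + (1/2)*(-1/14)) = -336*(46 - 1/28) = -336*1287/28 = -15444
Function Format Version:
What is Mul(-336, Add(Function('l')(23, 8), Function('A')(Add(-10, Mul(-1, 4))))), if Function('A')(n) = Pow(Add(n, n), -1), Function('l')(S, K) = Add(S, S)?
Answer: -15444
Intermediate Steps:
Function('l')(S, K) = Mul(2, S)
Function('A')(n) = Mul(Rational(1, 2), Pow(n, -1)) (Function('A')(n) = Pow(Mul(2, n), -1) = Mul(Rational(1, 2), Pow(n, -1)))
Mul(-336, Add(Function('l')(23, 8), Function('A')(Add(-10, Mul(-1, 4))))) = Mul(-336, Add(Mul(2, 23), Mul(Rational(1, 2), Pow(Add(-10, Mul(-1, 4)), -1)))) = Mul(-336, Add(46, Mul(Rational(1, 2), Pow(Add(-10, -4), -1)))) = Mul(-336, Add(46, Mul(Rational(1, 2), Pow(-14, -1)))) = Mul(-336, Add(46, Mul(Rational(1, 2), Rational(-1, 14)))) = Mul(-336, Add(46, Rational(-1, 28))) = Mul(-336, Rational(1287, 28)) = -15444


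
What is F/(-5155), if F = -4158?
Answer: 4158/5155 ≈ 0.80660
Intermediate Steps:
F/(-5155) = -4158/(-5155) = -4158*(-1/5155) = 4158/5155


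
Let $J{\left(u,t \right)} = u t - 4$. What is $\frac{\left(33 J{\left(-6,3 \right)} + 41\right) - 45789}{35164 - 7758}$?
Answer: $- \frac{23237}{13703} \approx -1.6958$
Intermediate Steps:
$J{\left(u,t \right)} = -4 + t u$ ($J{\left(u,t \right)} = t u - 4 = -4 + t u$)
$\frac{\left(33 J{\left(-6,3 \right)} + 41\right) - 45789}{35164 - 7758} = \frac{\left(33 \left(-4 + 3 \left(-6\right)\right) + 41\right) - 45789}{35164 - 7758} = \frac{\left(33 \left(-4 - 18\right) + 41\right) - 45789}{27406} = \left(\left(33 \left(-22\right) + 41\right) - 45789\right) \frac{1}{27406} = \left(\left(-726 + 41\right) - 45789\right) \frac{1}{27406} = \left(-685 - 45789\right) \frac{1}{27406} = \left(-46474\right) \frac{1}{27406} = - \frac{23237}{13703}$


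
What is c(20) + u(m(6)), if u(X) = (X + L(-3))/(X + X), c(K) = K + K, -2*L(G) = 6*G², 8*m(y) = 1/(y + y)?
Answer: -2511/2 ≈ -1255.5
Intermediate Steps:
m(y) = 1/(16*y) (m(y) = 1/(8*(y + y)) = 1/(8*((2*y))) = (1/(2*y))/8 = 1/(16*y))
L(G) = -3*G²
c(K) = 2*K
u(X) = (-27 + X)/(2*X) (u(X) = (X - 3*(-3)²)/(X + X) = (X - 3*9)/((2*X)) = (X - 27)*(1/(2*X)) = (-27 + X)*(1/(2*X)) = (-27 + X)/(2*X))
c(20) + u(m(6)) = 2*20 + (-27 + (1/16)/6)/(2*(((1/16)/6))) = 40 + (-27 + (1/16)*(⅙))/(2*(((1/16)*(⅙)))) = 40 + (-27 + 1/96)/(2*(1/96)) = 40 + (½)*96*(-2591/96) = 40 - 2591/2 = -2511/2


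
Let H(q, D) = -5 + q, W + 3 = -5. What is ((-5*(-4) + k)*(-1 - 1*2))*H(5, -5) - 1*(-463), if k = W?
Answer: 463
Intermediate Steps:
W = -8 (W = -3 - 5 = -8)
k = -8
((-5*(-4) + k)*(-1 - 1*2))*H(5, -5) - 1*(-463) = ((-5*(-4) - 8)*(-1 - 1*2))*(-5 + 5) - 1*(-463) = ((20 - 8)*(-1 - 2))*0 + 463 = (12*(-3))*0 + 463 = -36*0 + 463 = 0 + 463 = 463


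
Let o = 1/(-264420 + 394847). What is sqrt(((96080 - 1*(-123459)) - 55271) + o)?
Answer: sqrt(2794396184310599)/130427 ≈ 405.30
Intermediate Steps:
o = 1/130427 ≈ 7.6671e-6
sqrt(((96080 - 1*(-123459)) - 55271) + o) = sqrt(((96080 - 1*(-123459)) - 55271) + 1/130427) = sqrt(((96080 + 123459) - 55271) + 1/130427) = sqrt((219539 - 55271) + 1/130427) = sqrt(164268 + 1/130427) = sqrt(21424982437/130427) = sqrt(2794396184310599)/130427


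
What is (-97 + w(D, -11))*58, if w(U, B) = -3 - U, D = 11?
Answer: -6438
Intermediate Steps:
(-97 + w(D, -11))*58 = (-97 + (-3 - 1*11))*58 = (-97 + (-3 - 11))*58 = (-97 - 14)*58 = -111*58 = -6438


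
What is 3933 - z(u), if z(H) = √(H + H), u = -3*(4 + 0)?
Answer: 3933 - 2*I*√6 ≈ 3933.0 - 4.899*I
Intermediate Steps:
u = -12 (u = -3*4 = -12)
z(H) = √2*√H (z(H) = √(2*H) = √2*√H)
3933 - z(u) = 3933 - √2*√(-12) = 3933 - √2*2*I*√3 = 3933 - 2*I*√6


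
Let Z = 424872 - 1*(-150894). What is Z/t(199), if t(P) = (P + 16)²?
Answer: 575766/46225 ≈ 12.456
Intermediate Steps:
t(P) = (16 + P)²
Z = 575766 (Z = 424872 + 150894 = 575766)
Z/t(199) = 575766/((16 + 199)²) = 575766/(215²) = 575766/46225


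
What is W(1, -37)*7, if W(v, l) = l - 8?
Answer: -315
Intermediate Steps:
W(v, l) = -8 + l
W(1, -37)*7 = (-8 - 37)*7 = -45*7 = -315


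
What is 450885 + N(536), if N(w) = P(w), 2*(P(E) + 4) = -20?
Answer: 450871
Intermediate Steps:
P(E) = -14 (P(E) = -4 + (1/2)*(-20) = -4 - 10 = -14)
N(w) = -14
450885 + N(536) = 450885 - 14 = 450871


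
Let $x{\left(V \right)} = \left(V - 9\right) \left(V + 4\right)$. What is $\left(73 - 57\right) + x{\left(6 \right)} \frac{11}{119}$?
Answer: $\frac{1574}{119} \approx 13.227$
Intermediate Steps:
$x{\left(V \right)} = \left(-9 + V\right) \left(4 + V\right)$
$\left(73 - 57\right) + x{\left(6 \right)} \frac{11}{119} = \left(73 - 57\right) + \left(-36 + 6^{2} - 30\right) \frac{11}{119} = 16 + \left(-36 + 36 - 30\right) 11 \cdot \frac{1}{119} = 16 - \frac{330}{119} = \frac{1574}{119}$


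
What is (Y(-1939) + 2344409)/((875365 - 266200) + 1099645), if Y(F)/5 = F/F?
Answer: 1172207/854405 ≈ 1.3720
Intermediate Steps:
Y(F) = 5 (Y(F) = 5*(F/F) = 5*1 = 5)
(Y(-1939) + 2344409)/((875365 - 266200) + 1099645) = (5 + 2344409)/((875365 - 266200) + 1099645) = 2344414/(609165 + 1099645) = 2344414/1708810 = 2344414*(1/1708810) = 1172207/854405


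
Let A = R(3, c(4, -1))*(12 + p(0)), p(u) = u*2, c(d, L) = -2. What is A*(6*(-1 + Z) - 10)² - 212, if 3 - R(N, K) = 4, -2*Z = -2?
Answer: -1412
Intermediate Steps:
Z = 1 (Z = -½*(-2) = 1)
R(N, K) = -1 (R(N, K) = 3 - 1*4 = 3 - 4 = -1)
p(u) = 2*u
A = -12 (A = -(12 + 2*0) = -(12 + 0) = -1*12 = -12)
A*(6*(-1 + Z) - 10)² - 212 = -12*(6*(-1 + 1) - 10)² - 212 = -12*(6*0 - 10)² - 212 = -12*(0 - 10)² - 212 = -12*(-10)² - 212 = -12*100 - 212 = -1200 - 212 = -1412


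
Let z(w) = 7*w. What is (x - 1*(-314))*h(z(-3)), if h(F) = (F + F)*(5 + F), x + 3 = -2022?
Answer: -1149792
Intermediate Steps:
x = -2025 (x = -3 - 2022 = -2025)
h(F) = 2*F*(5 + F) (h(F) = (2*F)*(5 + F) = 2*F*(5 + F))
(x - 1*(-314))*h(z(-3)) = (-2025 - 1*(-314))*(2*(7*(-3))*(5 + 7*(-3))) = (-2025 + 314)*(2*(-21)*(5 - 21)) = -3422*(-21)*(-16) = -1711*672 = -1149792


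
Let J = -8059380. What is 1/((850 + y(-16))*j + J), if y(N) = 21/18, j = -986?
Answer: -3/26695891 ≈ -1.1238e-7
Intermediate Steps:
y(N) = 7/6 (y(N) = 21*(1/18) = 7/6)
1/((850 + y(-16))*j + J) = 1/((850 + 7/6)*(-986) - 8059380) = 1/((5107/6)*(-986) - 8059380) = 1/(-2517751/3 - 8059380) = 1/(-26695891/3) = -3/26695891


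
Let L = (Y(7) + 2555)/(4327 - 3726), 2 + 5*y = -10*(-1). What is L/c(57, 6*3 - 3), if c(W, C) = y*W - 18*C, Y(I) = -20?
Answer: -4225/179098 ≈ -0.023590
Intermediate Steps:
y = 8/5 (y = -⅖ + (-10*(-1))/5 = -⅖ + (⅕)*10 = -⅖ + 2 = 8/5 ≈ 1.6000)
L = 2535/601 (L = (-20 + 2555)/(4327 - 3726) = 2535/601 ≈ 4.2180)
c(W, C) = -18*C + 8*W/5 (c(W, C) = 8*W/5 - 18*C = -18*C + 8*W/5)
L/c(57, 6*3 - 3) = 2535/(601*(-18*(6*3 - 3) + (8/5)*57)) = 2535/(601*(-18*(18 - 3) + 456/5)) = 2535/(601*(-18*15 + 456/5)) = 2535/(601*(-270 + 456/5)) = 2535/(601*(-894/5)) = (2535/601)*(-5/894) = -4225/179098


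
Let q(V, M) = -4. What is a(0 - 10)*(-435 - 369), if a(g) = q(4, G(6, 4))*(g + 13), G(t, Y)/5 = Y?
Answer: 9648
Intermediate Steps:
G(t, Y) = 5*Y
a(g) = -52 - 4*g (a(g) = -4*(g + 13) = -4*(13 + g) = -52 - 4*g)
a(0 - 10)*(-435 - 369) = (-52 - 4*(0 - 10))*(-435 - 369) = (-52 - 4*(-10))*(-804) = (-52 + 40)*(-804) = -12*(-804) = 9648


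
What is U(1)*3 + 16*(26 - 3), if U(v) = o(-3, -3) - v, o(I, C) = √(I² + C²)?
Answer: 365 + 9*√2 ≈ 377.73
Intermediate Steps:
o(I, C) = √(C² + I²)
U(v) = -v + 3*√2 (U(v) = √((-3)² + (-3)²) - v = √(9 + 9) - v = √18 - v = 3*√2 - v = -v + 3*√2)
U(1)*3 + 16*(26 - 3) = (-1*1 + 3*√2)*3 + 16*(26 - 3) = (-1 + 3*√2)*3 + 16*23 = (-3 + 9*√2) + 368 = 365 + 9*√2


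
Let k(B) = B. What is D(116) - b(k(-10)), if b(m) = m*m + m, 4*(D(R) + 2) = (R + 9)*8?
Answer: 158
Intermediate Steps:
D(R) = 16 + 2*R (D(R) = -2 + ((R + 9)*8)/4 = -2 + ((9 + R)*8)/4 = -2 + (72 + 8*R)/4 = -2 + (18 + 2*R) = 16 + 2*R)
b(m) = m + m² (b(m) = m² + m = m + m²)
D(116) - b(k(-10)) = (16 + 2*116) - (-10)*(1 - 10) = (16 + 232) - (-10)*(-9) = 248 - 1*90 = 248 - 90 = 158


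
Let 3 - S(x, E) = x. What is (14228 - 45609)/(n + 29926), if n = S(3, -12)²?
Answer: -31381/29926 ≈ -1.0486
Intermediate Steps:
S(x, E) = 3 - x
n = 0 (n = (3 - 1*3)² = (3 - 3)² = 0² = 0)
(14228 - 45609)/(n + 29926) = (14228 - 45609)/(0 + 29926) = -31381/29926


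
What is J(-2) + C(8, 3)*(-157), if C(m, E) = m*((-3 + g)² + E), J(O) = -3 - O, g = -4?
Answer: -65313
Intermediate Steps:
C(m, E) = m*(49 + E) (C(m, E) = m*((-3 - 4)² + E) = m*((-7)² + E) = m*(49 + E))
J(-2) + C(8, 3)*(-157) = (-3 - 1*(-2)) + (8*(49 + 3))*(-157) = (-3 + 2) + (8*52)*(-157) = -1 + 416*(-157) = -1 - 65312 = -65313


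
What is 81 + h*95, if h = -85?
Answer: -7994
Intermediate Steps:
81 + h*95 = 81 - 85*95 = 81 - 8075 = -7994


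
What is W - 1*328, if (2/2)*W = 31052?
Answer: 30724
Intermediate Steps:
W = 31052
W - 1*328 = 31052 - 1*328 = 31052 - 328 = 30724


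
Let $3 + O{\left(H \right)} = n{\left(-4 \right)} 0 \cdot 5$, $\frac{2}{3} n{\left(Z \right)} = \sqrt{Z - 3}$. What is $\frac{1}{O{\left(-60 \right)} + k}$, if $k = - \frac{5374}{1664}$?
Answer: $- \frac{832}{5183} \approx -0.16052$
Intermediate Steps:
$n{\left(Z \right)} = \frac{3 \sqrt{-3 + Z}}{2}$ ($n{\left(Z \right)} = \frac{3 \sqrt{Z - 3}}{2} = \frac{3 \sqrt{-3 + Z}}{2}$)
$k = - \frac{2687}{832}$ ($k = \left(-5374\right) \frac{1}{1664} = - \frac{2687}{832} \approx -3.2296$)
$O{\left(H \right)} = -3$ ($O{\left(H \right)} = -3 + \frac{3 \sqrt{-3 - 4}}{2} \cdot 0 \cdot 5 = -3 + \frac{3 \sqrt{-7}}{2} \cdot 0 \cdot 5 = -3 + \frac{3 i \sqrt{7}}{2} \cdot 0 \cdot 5 = -3 + 0 \cdot 5 = -3 + 0 = -3$)
$\frac{1}{O{\left(-60 \right)} + k} = \frac{1}{-3 - \frac{2687}{832}} = \frac{1}{- \frac{5183}{832}} = - \frac{832}{5183}$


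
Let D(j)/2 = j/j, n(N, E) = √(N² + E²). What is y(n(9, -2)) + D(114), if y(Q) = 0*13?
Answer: 2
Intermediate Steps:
n(N, E) = √(E² + N²)
D(j) = 2 (D(j) = 2*(j/j) = 2*1 = 2)
y(Q) = 0
y(n(9, -2)) + D(114) = 0 + 2 = 2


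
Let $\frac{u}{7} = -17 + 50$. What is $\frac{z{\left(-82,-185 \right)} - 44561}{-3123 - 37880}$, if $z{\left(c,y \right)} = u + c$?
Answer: $\frac{44412}{41003} \approx 1.0831$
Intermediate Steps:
$u = 231$ ($u = 7 \left(-17 + 50\right) = 7 \cdot 33 = 231$)
$z{\left(c,y \right)} = 231 + c$
$\frac{z{\left(-82,-185 \right)} - 44561}{-3123 - 37880} = \frac{\left(231 - 82\right) - 44561}{-3123 - 37880} = \frac{149 - 44561}{-41003} = \left(-44412\right) \left(- \frac{1}{41003}\right) = \frac{44412}{41003}$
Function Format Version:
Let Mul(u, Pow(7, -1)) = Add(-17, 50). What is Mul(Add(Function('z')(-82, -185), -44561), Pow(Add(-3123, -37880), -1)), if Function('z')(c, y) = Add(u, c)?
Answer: Rational(44412, 41003) ≈ 1.0831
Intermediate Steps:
u = 231 (u = Mul(7, Add(-17, 50)) = Mul(7, 33) = 231)
Function('z')(c, y) = Add(231, c)
Mul(Add(Function('z')(-82, -185), -44561), Pow(Add(-3123, -37880), -1)) = Mul(Add(Add(231, -82), -44561), Pow(Add(-3123, -37880), -1)) = Mul(Add(149, -44561), Pow(-41003, -1)) = Mul(-44412, Rational(-1, 41003)) = Rational(44412, 41003)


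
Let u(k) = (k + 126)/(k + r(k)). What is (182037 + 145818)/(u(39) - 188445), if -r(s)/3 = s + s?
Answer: -4262115/2449796 ≈ -1.7398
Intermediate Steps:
r(s) = -6*s (r(s) = -3*(s + s) = -6*s)
u(k) = -(126 + k)/(5*k) (u(k) = (k + 126)/(k - 6*k) = (126 + k)/((-5*k)) = (126 + k)*(-1/(5*k)) = -(126 + k)/(5*k))
(182037 + 145818)/(u(39) - 188445) = (182037 + 145818)/((⅕)*(-126 - 1*39)/39 - 188445) = 327855/((⅕)*(1/39)*(-126 - 39) - 188445) = 327855/((⅕)*(1/39)*(-165) - 188445) = 327855/(-11/13 - 188445) = 327855/(-2449796/13) = 327855*(-13/2449796) = -4262115/2449796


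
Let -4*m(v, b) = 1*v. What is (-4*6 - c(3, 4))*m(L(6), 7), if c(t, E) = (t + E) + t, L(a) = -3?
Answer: -51/2 ≈ -25.500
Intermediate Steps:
m(v, b) = -v/4
c(t, E) = E + 2*t (c(t, E) = (E + t) + t = E + 2*t)
(-4*6 - c(3, 4))*m(L(6), 7) = (-4*6 - (4 + 2*3))*(-1/4*(-3)) = (-24 - (4 + 6))*(3/4) = (-24 - 1*10)*(3/4) = (-24 - 10)*(3/4) = -34*3/4 = -51/2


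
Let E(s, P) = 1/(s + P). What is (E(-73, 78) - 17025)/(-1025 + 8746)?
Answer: -85124/38605 ≈ -2.2050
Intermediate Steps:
E(s, P) = 1/(P + s)
(E(-73, 78) - 17025)/(-1025 + 8746) = (1/(78 - 73) - 17025)/(-1025 + 8746) = (1/5 - 17025)/7721 = (⅕ - 17025)*(1/7721) = -85124/5*1/7721 = -85124/38605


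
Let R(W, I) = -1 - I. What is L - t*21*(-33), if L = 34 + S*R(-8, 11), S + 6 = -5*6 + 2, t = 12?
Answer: 8758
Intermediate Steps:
S = -34 (S = -6 + (-5*6 + 2) = -6 + (-30 + 2) = -6 - 28 = -34)
L = 442 (L = 34 - 34*(-1 - 1*11) = 34 - 34*(-1 - 11) = 34 - 34*(-12) = 34 + 408 = 442)
L - t*21*(-33) = 442 - 12*21*(-33) = 442 - 252*(-33) = 442 - 1*(-8316) = 442 + 8316 = 8758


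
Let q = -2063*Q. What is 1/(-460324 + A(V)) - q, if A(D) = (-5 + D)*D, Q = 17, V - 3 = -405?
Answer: 10405916409/296710 ≈ 35071.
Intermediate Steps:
V = -402 (V = 3 - 405 = -402)
A(D) = D*(-5 + D)
q = -35071 (q = -2063*17 = -35071)
1/(-460324 + A(V)) - q = 1/(-460324 - 402*(-5 - 402)) - 1*(-35071) = 1/(-460324 - 402*(-407)) + 35071 = 1/(-460324 + 163614) + 35071 = 1/(-296710) + 35071 = -1/296710 + 35071 = 10405916409/296710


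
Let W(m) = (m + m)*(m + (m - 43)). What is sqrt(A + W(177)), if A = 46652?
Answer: sqrt(156746) ≈ 395.91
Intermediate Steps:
W(m) = 2*m*(-43 + 2*m) (W(m) = (2*m)*(m + (-43 + m)) = (2*m)*(-43 + 2*m) = 2*m*(-43 + 2*m))
sqrt(A + W(177)) = sqrt(46652 + 2*177*(-43 + 2*177)) = sqrt(46652 + 2*177*(-43 + 354)) = sqrt(46652 + 2*177*311) = sqrt(46652 + 110094) = sqrt(156746)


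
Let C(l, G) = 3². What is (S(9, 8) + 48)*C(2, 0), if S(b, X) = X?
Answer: 504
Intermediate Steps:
C(l, G) = 9
(S(9, 8) + 48)*C(2, 0) = (8 + 48)*9 = 56*9 = 504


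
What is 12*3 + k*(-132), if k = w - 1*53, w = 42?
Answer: 1488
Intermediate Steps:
k = -11 (k = 42 - 1*53 = 42 - 53 = -11)
12*3 + k*(-132) = 12*3 - 11*(-132) = 36 + 1452 = 1488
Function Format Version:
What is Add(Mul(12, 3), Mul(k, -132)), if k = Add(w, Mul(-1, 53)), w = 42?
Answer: 1488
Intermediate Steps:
k = -11 (k = Add(42, Mul(-1, 53)) = Add(42, -53) = -11)
Add(Mul(12, 3), Mul(k, -132)) = Add(Mul(12, 3), Mul(-11, -132)) = Add(36, 1452) = 1488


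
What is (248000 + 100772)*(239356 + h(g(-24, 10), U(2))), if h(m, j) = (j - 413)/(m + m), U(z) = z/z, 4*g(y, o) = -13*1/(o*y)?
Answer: 1016275570096/13 ≈ 7.8175e+10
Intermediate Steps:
g(y, o) = -13/(4*o*y) (g(y, o) = (-13*1/(o*y))/4 = (-13/(o*y))/4 = -13/(4*o*y))
U(z) = 1
h(m, j) = (-413 + j)/(2*m) (h(m, j) = (-413 + j)/((2*m)) = (-413 + j)*(1/(2*m)) = (-413 + j)/(2*m))
(248000 + 100772)*(239356 + h(g(-24, 10), U(2))) = (248000 + 100772)*(239356 + (-413 + 1)/(2*((-13/4/(10*(-24)))))) = 348772*(239356 + (½)*(-412)/(-13/4*⅒*(-1/24))) = 348772*(239356 + (½)*(-412)/(13/960)) = 348772*(239356 + (½)*(960/13)*(-412)) = 348772*(239356 - 197760/13) = 348772*(2913868/13) = 1016275570096/13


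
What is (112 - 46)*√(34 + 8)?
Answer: 66*√42 ≈ 427.73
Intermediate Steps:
(112 - 46)*√(34 + 8) = 66*√42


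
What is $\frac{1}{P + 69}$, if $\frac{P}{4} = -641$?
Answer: $- \frac{1}{2495} \approx -0.0004008$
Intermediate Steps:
$P = -2564$ ($P = 4 \left(-641\right) = -2564$)
$\frac{1}{P + 69} = \frac{1}{-2564 + 69} = \frac{1}{-2495} = - \frac{1}{2495}$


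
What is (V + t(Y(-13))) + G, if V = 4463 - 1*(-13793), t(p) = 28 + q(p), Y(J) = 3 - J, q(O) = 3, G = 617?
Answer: 18904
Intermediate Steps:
t(p) = 31 (t(p) = 28 + 3 = 31)
V = 18256 (V = 4463 + 13793 = 18256)
(V + t(Y(-13))) + G = (18256 + 31) + 617 = 18287 + 617 = 18904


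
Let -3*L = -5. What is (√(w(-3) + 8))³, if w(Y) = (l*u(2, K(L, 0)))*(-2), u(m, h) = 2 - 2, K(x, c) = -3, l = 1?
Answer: 16*√2 ≈ 22.627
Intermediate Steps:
L = 5/3 (L = -⅓*(-5) = 5/3 ≈ 1.6667)
u(m, h) = 0
w(Y) = 0 (w(Y) = (1*0)*(-2) = 0*(-2) = 0)
(√(w(-3) + 8))³ = (√(0 + 8))³ = (√8)³ = (2*√2)³ = 16*√2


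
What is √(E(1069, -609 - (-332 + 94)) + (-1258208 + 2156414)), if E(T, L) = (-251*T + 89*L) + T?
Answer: √597937 ≈ 773.26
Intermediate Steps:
E(T, L) = -250*T + 89*L
√(E(1069, -609 - (-332 + 94)) + (-1258208 + 2156414)) = √((-250*1069 + 89*(-609 - (-332 + 94))) + (-1258208 + 2156414)) = √((-267250 + 89*(-609 - 1*(-238))) + 898206) = √((-267250 + 89*(-609 + 238)) + 898206) = √((-267250 + 89*(-371)) + 898206) = √((-267250 - 33019) + 898206) = √(-300269 + 898206) = √597937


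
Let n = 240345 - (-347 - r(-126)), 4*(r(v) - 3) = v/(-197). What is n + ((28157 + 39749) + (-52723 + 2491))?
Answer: 101797449/394 ≈ 2.5837e+5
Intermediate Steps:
r(v) = 3 - v/788 (r(v) = 3 + (v/(-197))/4 = 3 + (v*(-1/197))/4 = 3 + (-v/197)/4 = 3 - v/788)
n = 94833893/394 (n = 240345 - (-347 - (3 - 1/788*(-126))) = 240345 - (-347 - (3 + 63/394)) = 240345 - (-347 - 1*1245/394) = 240345 - (-347 - 1245/394) = 240345 - 1*(-137963/394) = 240345 + 137963/394 = 94833893/394 ≈ 2.4070e+5)
n + ((28157 + 39749) + (-52723 + 2491)) = 94833893/394 + ((28157 + 39749) + (-52723 + 2491)) = 94833893/394 + (67906 - 50232) = 94833893/394 + 17674 = 101797449/394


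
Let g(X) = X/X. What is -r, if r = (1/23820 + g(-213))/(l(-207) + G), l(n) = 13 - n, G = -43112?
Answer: 23821/1021687440 ≈ 2.3315e-5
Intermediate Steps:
g(X) = 1
r = -23821/1021687440 (r = (1/23820 + 1)/((13 - 1*(-207)) - 43112) = (1/23820 + 1)/((13 + 207) - 43112) = 23821/(23820*(220 - 43112)) = (23821/23820)/(-42892) = (23821/23820)*(-1/42892) = -23821/1021687440 ≈ -2.3315e-5)
-r = -1*(-23821/1021687440) = 23821/1021687440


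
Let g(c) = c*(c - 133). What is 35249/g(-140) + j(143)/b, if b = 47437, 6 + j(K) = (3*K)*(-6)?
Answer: 121038401/139464780 ≈ 0.86788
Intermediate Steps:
g(c) = c*(-133 + c)
j(K) = -6 - 18*K (j(K) = -6 + (3*K)*(-6) = -6 - 18*K)
35249/g(-140) + j(143)/b = 35249/((-140*(-133 - 140))) + (-6 - 18*143)/47437 = 35249/((-140*(-273))) + (-6 - 2574)*(1/47437) = 35249/38220 - 2580*1/47437 = 35249*(1/38220) - 2580/47437 = 35249/38220 - 2580/47437 = 121038401/139464780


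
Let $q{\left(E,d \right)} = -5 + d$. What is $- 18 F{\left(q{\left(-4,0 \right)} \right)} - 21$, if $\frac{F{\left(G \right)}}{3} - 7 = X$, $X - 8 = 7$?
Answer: $-1209$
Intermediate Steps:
$X = 15$ ($X = 8 + 7 = 15$)
$F{\left(G \right)} = 66$ ($F{\left(G \right)} = 21 + 3 \cdot 15 = 21 + 45 = 66$)
$- 18 F{\left(q{\left(-4,0 \right)} \right)} - 21 = \left(-18\right) 66 - 21 = -1188 - 21 = -1209$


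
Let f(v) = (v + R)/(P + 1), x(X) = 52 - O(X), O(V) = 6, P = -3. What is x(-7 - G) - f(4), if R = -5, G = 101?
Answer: 91/2 ≈ 45.500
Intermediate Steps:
x(X) = 46 (x(X) = 52 - 1*6 = 52 - 6 = 46)
f(v) = 5/2 - v/2 (f(v) = (v - 5)/(-3 + 1) = (-5 + v)/(-2) = (-5 + v)*(-½) = 5/2 - v/2)
x(-7 - G) - f(4) = 46 - (5/2 - ½*4) = 46 - (5/2 - 2) = 46 - 1*½ = 46 - ½ = 91/2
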